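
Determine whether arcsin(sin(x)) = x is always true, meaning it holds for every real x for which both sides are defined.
No, this is NOT an identity.

Claim: arcsin(sin(x)) = x.
Test a specific point where both sides are defined: x = π.
LHS = arcsin(sin(x)) ≈ 0.0000
RHS = x ≈ 3.1416
Since 0.0000 ≠ 3.1416, the equation fails at this point, so it cannot hold for every real x for which both sides are defined.
arcsin only returns values in [-π/2, π/2], so arcsin(sin(x)) = x holds only for x in that interval, not for all real x.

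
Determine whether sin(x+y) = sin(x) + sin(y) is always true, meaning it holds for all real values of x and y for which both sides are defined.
Claim: sin(x+y) = sin(x) + sin(y).
Test a specific point where both sides are defined: x = π/2, y = -π/6.
LHS = sin(x+y) ≈ 0.8660
RHS = sin(x) + sin(y) ≈ 0.5000
Since 0.8660 ≠ 0.5000, the equation fails at this point, so it cannot hold for all real values of x and y for which both sides are defined.
The correct expansion is sin(x+y) = sin(x)cos(y) + cos(x)sin(y); sine is not additive.

Conclusion: No, this is NOT an identity.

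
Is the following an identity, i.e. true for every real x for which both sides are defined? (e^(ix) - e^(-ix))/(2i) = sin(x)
Claim: (e^(ix) - e^(-ix))/(2i) = sin(x).
Reasoning: By Euler's formula e^(ix) = cos(x) + i·sin(x) and e^(-ix) = cos(x) - i·sin(x). Subtracting cancels the cosine terms: e^(ix) - e^(-ix) = 2i·sin(x); divide by 2i.
So the two sides agree for every real x for which both sides are defined.

Conclusion: Yes, this is an identity.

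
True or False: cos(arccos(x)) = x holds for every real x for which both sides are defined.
Claim: cos(arccos(x)) = x.
Reasoning: For -1 ≤ x ≤ 1 (where arccos is defined), arccos(x) is by definition an angle whose cosine equals x. Taking the cosine of that angle returns x. (Note the other order, arccos(cos x) = x, is NOT an identity.)
So the two sides agree for every real x for which both sides are defined.

Conclusion: True.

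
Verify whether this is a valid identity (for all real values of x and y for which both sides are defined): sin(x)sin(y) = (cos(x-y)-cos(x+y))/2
Yes, this is an identity.

Claim: sin(x)sin(y) = (cos(x-y)-cos(x+y))/2.
Reasoning: cos(x-y) = cos(x)cos(y) + sin(x)sin(y) and cos(x+y) = cos(x)cos(y) - sin(x)sin(y). Subtracting, cos(x-y) - cos(x+y) = 2sin(x)sin(y); divide by 2.
So the two sides agree for all real values of x and y for which both sides are defined.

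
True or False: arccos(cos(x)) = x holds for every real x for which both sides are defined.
Claim: arccos(cos(x)) = x.
Test a specific point where both sides are defined: x = -π/3.
LHS = arccos(cos(x)) ≈ 1.0472
RHS = x ≈ -1.0472
Since 1.0472 ≠ -1.0472, the equation fails at this point, so it cannot hold for every real x for which both sides are defined.
arccos only returns values in [0, π], so arccos(cos(x)) = x holds only for x in that interval, not for all real x.

Conclusion: False.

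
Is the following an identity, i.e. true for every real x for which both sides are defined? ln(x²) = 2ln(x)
Claim: ln(x²) = 2ln(x).
Reasoning: The right side requires x > 0. For x > 0, x² = (e^(ln x))² = e^(2ln x), so ln(x²) = 2ln(x). (For x < 0 the right side is undefined, so those values are outside the claim.)
So the two sides agree for every real x for which both sides are defined.

Conclusion: Yes, this is an identity.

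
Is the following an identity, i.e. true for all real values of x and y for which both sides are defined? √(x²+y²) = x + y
No, this is NOT an identity.

Claim: √(x²+y²) = x + y.
Test a specific point where both sides are defined: x = 1, y = 2.
LHS = √(x²+y²) ≈ 2.2361
RHS = x + y ≈ 3.0000
Since 2.2361 ≠ 3.0000, the equation fails at this point, so it cannot hold for all real values of x and y for which both sides are defined.
(x+y)² = x² + 2xy + y², not x² + y², so the square root does not split this way.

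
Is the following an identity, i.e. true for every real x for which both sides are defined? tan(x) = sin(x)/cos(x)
Yes, this is an identity.

Claim: tan(x) = sin(x)/cos(x).
Reasoning: For an angle x whose terminal point on the unit circle is (cos x, sin x), tan(x) is defined as the ratio (second coordinate)/(first coordinate) = sin(x)/cos(x), wherever cos(x) ≠ 0.
So the two sides agree for every real x for which both sides are defined.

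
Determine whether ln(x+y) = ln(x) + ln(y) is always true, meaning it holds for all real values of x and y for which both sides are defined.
No, this is NOT an identity.

Claim: ln(x+y) = ln(x) + ln(y).
Test a specific point where both sides are defined: x = 1/2, y = 5.
LHS = ln(x+y) ≈ 1.7047
RHS = ln(x) + ln(y) ≈ 0.9163
Since 1.7047 ≠ 0.9163, the equation fails at this point, so it cannot hold for all real values of x and y for which both sides are defined.
ln(x) + ln(y) = ln(xy), not ln(x+y).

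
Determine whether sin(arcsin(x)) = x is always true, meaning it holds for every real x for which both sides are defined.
Yes, this is an identity.

Claim: sin(arcsin(x)) = x.
Reasoning: For -1 ≤ x ≤ 1 (where arcsin is defined), arcsin(x) is by definition an angle whose sine equals x. Taking the sine of that angle returns x. (Note the other order, arcsin(sin x) = x, is NOT an identity.)
So the two sides agree for every real x for which both sides are defined.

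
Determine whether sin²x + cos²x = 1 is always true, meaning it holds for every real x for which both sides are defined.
Yes, this is an identity.

Claim: sin²x + cos²x = 1.
Reasoning: The point (cos x, sin x) lies on the unit circle X² + Y² = 1, so cos²x + sin²x = 1 for every real x.
So the two sides agree for every real x for which both sides are defined.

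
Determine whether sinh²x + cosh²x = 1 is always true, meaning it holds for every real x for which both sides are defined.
No, this is NOT an identity.

Claim: sinh²x + cosh²x = 1.
Test a specific point where both sides are defined: x = 3/2.
LHS = sinh²x + cosh²x ≈ 10.0677
RHS = 1 ≈ 1.0000
Since 10.0677 ≠ 1.0000, the equation fails at this point, so it cannot hold for every real x for which both sides are defined.
The correct hyperbolic identity is cosh²x - sinh²x = 1 (a difference); the sum sinh²x + cosh²x equals cosh(2x).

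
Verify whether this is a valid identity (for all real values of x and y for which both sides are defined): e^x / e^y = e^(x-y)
Claim: e^x / e^y = e^(x-y).
Reasoning: 1/e^y = e^(-y), so e^x / e^y = e^x · e^(-y) = e^(x + (-y)) = e^(x-y) by the product rule for exponents.
So the two sides agree for all real values of x and y for which both sides are defined.

Conclusion: Yes, this is an identity.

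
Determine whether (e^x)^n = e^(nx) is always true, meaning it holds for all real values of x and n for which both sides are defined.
Yes, this is an identity.

Claim: (e^x)^n = e^(nx).
Reasoning: e^x is a positive real number, and for a positive base B and real exponent n, B^n = e^(n·ln B). With B = e^x, ln B = x, so (e^x)^n = e^(n·x).
So the two sides agree for all real values of x and n for which both sides are defined.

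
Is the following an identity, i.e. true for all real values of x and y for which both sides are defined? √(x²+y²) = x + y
No, this is NOT an identity.

Claim: √(x²+y²) = x + y.
Test a specific point where both sides are defined: x = 5, y = 5.
LHS = √(x²+y²) ≈ 7.0711
RHS = x + y ≈ 10.0000
Since 7.0711 ≠ 10.0000, the equation fails at this point, so it cannot hold for all real values of x and y for which both sides are defined.
(x+y)² = x² + 2xy + y², not x² + y², so the square root does not split this way.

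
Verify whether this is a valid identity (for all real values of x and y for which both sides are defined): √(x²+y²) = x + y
No, this is NOT an identity.

Claim: √(x²+y²) = x + y.
Test a specific point where both sides are defined: x = -1, y = -3.
LHS = √(x²+y²) ≈ 3.1623
RHS = x + y ≈ -4.0000
Since 3.1623 ≠ -4.0000, the equation fails at this point, so it cannot hold for all real values of x and y for which both sides are defined.
(x+y)² = x² + 2xy + y², not x² + y², so the square root does not split this way.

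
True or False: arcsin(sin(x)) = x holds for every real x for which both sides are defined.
False.

Claim: arcsin(sin(x)) = x.
Test a specific point where both sides are defined: x = 2π/3.
LHS = arcsin(sin(x)) ≈ 1.0472
RHS = x ≈ 2.0944
Since 1.0472 ≠ 2.0944, the equation fails at this point, so it cannot hold for every real x for which both sides are defined.
arcsin only returns values in [-π/2, π/2], so arcsin(sin(x)) = x holds only for x in that interval, not for all real x.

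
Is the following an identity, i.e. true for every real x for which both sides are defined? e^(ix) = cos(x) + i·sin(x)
Yes, this is an identity.

Claim: e^(ix) = cos(x) + i·sin(x).
Reasoning: Euler's formula. Expand e^(ix) = Σ (ix)^k / k!. Since i² = -1, the even-k terms are Σ (-1)^m x^(2m)/(2m)! = cos(x) and the odd-k terms are i · Σ (-1)^m x^(2m+1)/(2m+1)! = i·sin(x).
So the two sides agree for every real x for which both sides are defined.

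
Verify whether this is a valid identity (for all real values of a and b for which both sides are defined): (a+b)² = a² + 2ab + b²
Claim: (a+b)² = a² + 2ab + b².
Reasoning: Expand: (a+b)² = (a+b)(a+b) = a·a + a·b + b·a + b·b = a² + 2ab + b².
So the two sides agree for all real values of a and b for which both sides are defined.

Conclusion: Yes, this is an identity.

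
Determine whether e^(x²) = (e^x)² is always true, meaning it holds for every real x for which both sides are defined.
Claim: e^(x²) = (e^x)².
Test a specific point where both sides are defined: x = 3.
LHS = e^(x²) ≈ 8103.0839
RHS = (e^x)² ≈ 403.4288
Since 8103.0839 ≠ 403.4288, the equation fails at this point, so it cannot hold for every real x for which both sides are defined.
(e^x)² = e^(2x), and 2x ≠ x² in general.

Conclusion: No, this is NOT an identity.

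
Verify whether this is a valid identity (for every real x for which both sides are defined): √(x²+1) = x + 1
Claim: √(x²+1) = x + 1.
Test a specific point where both sides are defined: x = 3.
LHS = √(x²+1) ≈ 3.1623
RHS = x + 1 ≈ 4.0000
Since 3.1623 ≠ 4.0000, the equation fails at this point, so it cannot hold for every real x for which both sides are defined.
(x+1)² = x² + 2x + 1 ≠ x² + 1 unless x = 0.

Conclusion: No, this is NOT an identity.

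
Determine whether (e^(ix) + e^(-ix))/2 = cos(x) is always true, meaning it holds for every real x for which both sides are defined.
Claim: (e^(ix) + e^(-ix))/2 = cos(x).
Reasoning: By Euler's formula e^(ix) = cos(x) + i·sin(x) and e^(-ix) = cos(x) - i·sin(x). Adding cancels the sine terms: e^(ix) + e^(-ix) = 2cos(x); divide by 2.
So the two sides agree for every real x for which both sides are defined.

Conclusion: Yes, this is an identity.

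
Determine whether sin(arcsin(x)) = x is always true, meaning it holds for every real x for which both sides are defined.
Claim: sin(arcsin(x)) = x.
Reasoning: For -1 ≤ x ≤ 1 (where arcsin is defined), arcsin(x) is by definition an angle whose sine equals x. Taking the sine of that angle returns x. (Note the other order, arcsin(sin x) = x, is NOT an identity.)
So the two sides agree for every real x for which both sides are defined.

Conclusion: Yes, this is an identity.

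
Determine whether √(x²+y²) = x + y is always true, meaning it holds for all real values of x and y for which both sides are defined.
Claim: √(x²+y²) = x + y.
Test a specific point where both sides are defined: x = 1, y = 2.
LHS = √(x²+y²) ≈ 2.2361
RHS = x + y ≈ 3.0000
Since 2.2361 ≠ 3.0000, the equation fails at this point, so it cannot hold for all real values of x and y for which both sides are defined.
(x+y)² = x² + 2xy + y², not x² + y², so the square root does not split this way.

Conclusion: No, this is NOT an identity.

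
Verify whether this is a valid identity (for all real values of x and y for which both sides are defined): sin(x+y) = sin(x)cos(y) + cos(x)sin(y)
Yes, this is an identity.

Claim: sin(x+y) = sin(x)cos(y) + cos(x)sin(y).
Reasoning: By Euler's formula e^(i(x+y)) = e^(ix)·e^(iy) = (cos x + i·sin x)(cos y + i·sin y). The imaginary part of the left side is sin(x+y); the imaginary part of the product is sin(x)cos(y) + cos(x)sin(y).
So the two sides agree for all real values of x and y for which both sides are defined.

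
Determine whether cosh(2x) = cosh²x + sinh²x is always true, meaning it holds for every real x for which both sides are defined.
Claim: cosh(2x) = cosh²x + sinh²x.
Reasoning: cosh²x = (e^(2x) + 2 + e^(-2x))/4 and sinh²x = (e^(2x) - 2 + e^(-2x))/4. Adding gives (2e^(2x) + 2e^(-2x))/4 = (e^(2x) + e^(-2x))/2 = cosh(2x).
So the two sides agree for every real x for which both sides are defined.

Conclusion: Yes, this is an identity.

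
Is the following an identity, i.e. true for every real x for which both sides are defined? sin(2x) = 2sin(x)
Claim: sin(2x) = 2sin(x).
Test a specific point where both sides are defined: x = π/4.
LHS = sin(2x) ≈ 1.0000
RHS = 2sin(x) ≈ 1.4142
Since 1.0000 ≠ 1.4142, the equation fails at this point, so it cannot hold for every real x for which both sides are defined.
The correct double-angle formula is sin(2x) = 2sin(x)cos(x).

Conclusion: No, this is NOT an identity.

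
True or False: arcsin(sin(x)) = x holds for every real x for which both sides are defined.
False.

Claim: arcsin(sin(x)) = x.
Test a specific point where both sides are defined: x = 2π/3.
LHS = arcsin(sin(x)) ≈ 1.0472
RHS = x ≈ 2.0944
Since 1.0472 ≠ 2.0944, the equation fails at this point, so it cannot hold for every real x for which both sides are defined.
arcsin only returns values in [-π/2, π/2], so arcsin(sin(x)) = x holds only for x in that interval, not for all real x.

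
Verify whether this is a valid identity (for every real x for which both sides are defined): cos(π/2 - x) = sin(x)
Claim: cos(π/2 - x) = sin(x).
Reasoning: Use cos(u - v) = cos(u)cos(v) + sin(u)sin(v) with u = π/2, v = x: cos(π/2)cos(x) + sin(π/2)sin(x) = 0·cos(x) + 1·sin(x) = sin(x).
So the two sides agree for every real x for which both sides are defined.

Conclusion: Yes, this is an identity.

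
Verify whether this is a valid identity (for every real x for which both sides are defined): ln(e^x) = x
Yes, this is an identity.

Claim: ln(e^x) = x.
Reasoning: ln is the inverse of the exponential: ln(e^x) asks for the exponent p with e^p = e^x, and since e^p is one-to-one that exponent is p = x.
So the two sides agree for every real x for which both sides are defined.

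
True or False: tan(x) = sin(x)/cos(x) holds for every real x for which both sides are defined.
Claim: tan(x) = sin(x)/cos(x).
Reasoning: For an angle x whose terminal point on the unit circle is (cos x, sin x), tan(x) is defined as the ratio (second coordinate)/(first coordinate) = sin(x)/cos(x), wherever cos(x) ≠ 0.
So the two sides agree for every real x for which both sides are defined.

Conclusion: True.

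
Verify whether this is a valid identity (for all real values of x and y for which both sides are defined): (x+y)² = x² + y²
No, this is NOT an identity.

Claim: (x+y)² = x² + y².
Test a specific point where both sides are defined: x = 1/2, y = 1.
LHS = (x+y)² ≈ 2.2500
RHS = x² + y² ≈ 1.2500
Since 2.2500 ≠ 1.2500, the equation fails at this point, so it cannot hold for all real values of x and y for which both sides are defined.
The correct expansion is (x+y)² = x² + 2xy + y²; the cross term 2xy is missing.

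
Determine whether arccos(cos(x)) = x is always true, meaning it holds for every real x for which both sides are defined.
Claim: arccos(cos(x)) = x.
Test a specific point where both sides are defined: x = -π/3.
LHS = arccos(cos(x)) ≈ 1.0472
RHS = x ≈ -1.0472
Since 1.0472 ≠ -1.0472, the equation fails at this point, so it cannot hold for every real x for which both sides are defined.
arccos only returns values in [0, π], so arccos(cos(x)) = x holds only for x in that interval, not for all real x.

Conclusion: No, this is NOT an identity.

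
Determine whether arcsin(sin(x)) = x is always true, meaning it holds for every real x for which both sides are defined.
No, this is NOT an identity.

Claim: arcsin(sin(x)) = x.
Test a specific point where both sides are defined: x = 2π/3.
LHS = arcsin(sin(x)) ≈ 1.0472
RHS = x ≈ 2.0944
Since 1.0472 ≠ 2.0944, the equation fails at this point, so it cannot hold for every real x for which both sides are defined.
arcsin only returns values in [-π/2, π/2], so arcsin(sin(x)) = x holds only for x in that interval, not for all real x.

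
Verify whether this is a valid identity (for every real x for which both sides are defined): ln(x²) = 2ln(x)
Claim: ln(x²) = 2ln(x).
Reasoning: The right side requires x > 0. For x > 0, x² = (e^(ln x))² = e^(2ln x), so ln(x²) = 2ln(x). (For x < 0 the right side is undefined, so those values are outside the claim.)
So the two sides agree for every real x for which both sides are defined.

Conclusion: Yes, this is an identity.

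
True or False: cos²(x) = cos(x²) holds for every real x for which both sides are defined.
False.

Claim: cos²(x) = cos(x²).
Test a specific point where both sides are defined: x = π/4.
LHS = cos²(x) ≈ 0.5000
RHS = cos(x²) ≈ 0.8157
Since 0.5000 ≠ 0.8157, the equation fails at this point, so it cannot hold for every real x for which both sides are defined.
cos²(x) means (cos x)², squaring the output; cos(x²) squares the input. These are different functions.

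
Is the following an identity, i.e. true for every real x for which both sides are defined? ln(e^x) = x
Yes, this is an identity.

Claim: ln(e^x) = x.
Reasoning: ln is the inverse of the exponential: ln(e^x) asks for the exponent p with e^p = e^x, and since e^p is one-to-one that exponent is p = x.
So the two sides agree for every real x for which both sides are defined.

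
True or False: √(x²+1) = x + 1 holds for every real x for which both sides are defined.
False.

Claim: √(x²+1) = x + 1.
Test a specific point where both sides are defined: x = 3/2.
LHS = √(x²+1) ≈ 1.8028
RHS = x + 1 ≈ 2.5000
Since 1.8028 ≠ 2.5000, the equation fails at this point, so it cannot hold for every real x for which both sides are defined.
(x+1)² = x² + 2x + 1 ≠ x² + 1 unless x = 0.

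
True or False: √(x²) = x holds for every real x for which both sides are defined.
False.

Claim: √(x²) = x.
Test a specific point where both sides are defined: x = -3.
LHS = √(x²) ≈ 3.0000
RHS = x ≈ -3.0000
Since 3.0000 ≠ -3.0000, the equation fails at this point, so it cannot hold for every real x for which both sides are defined.
√(x²) = |x|, which differs from x whenever x < 0 (both sides are defined for every real x).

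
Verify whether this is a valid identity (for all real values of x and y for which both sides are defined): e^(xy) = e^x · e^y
No, this is NOT an identity.

Claim: e^(xy) = e^x · e^y.
Test a specific point where both sides are defined: x = 4, y = 3/2.
LHS = e^(xy) ≈ 403.4288
RHS = e^x · e^y ≈ 244.6919
Since 403.4288 ≠ 244.6919, the equation fails at this point, so it cannot hold for all real values of x and y for which both sides are defined.
e^x · e^y = e^(x+y), not e^(xy).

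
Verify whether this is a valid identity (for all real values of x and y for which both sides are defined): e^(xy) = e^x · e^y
No, this is NOT an identity.

Claim: e^(xy) = e^x · e^y.
Test a specific point where both sides are defined: x = 2, y = -1.
LHS = e^(xy) ≈ 0.1353
RHS = e^x · e^y ≈ 2.7183
Since 0.1353 ≠ 2.7183, the equation fails at this point, so it cannot hold for all real values of x and y for which both sides are defined.
e^x · e^y = e^(x+y), not e^(xy).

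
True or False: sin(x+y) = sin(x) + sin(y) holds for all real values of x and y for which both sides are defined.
Claim: sin(x+y) = sin(x) + sin(y).
Test a specific point where both sides are defined: x = -π/3, y = 2π/3.
LHS = sin(x+y) ≈ 0.8660
RHS = sin(x) + sin(y) ≈ 0.0000
Since 0.8660 ≠ 0.0000, the equation fails at this point, so it cannot hold for all real values of x and y for which both sides are defined.
The correct expansion is sin(x+y) = sin(x)cos(y) + cos(x)sin(y); sine is not additive.

Conclusion: False.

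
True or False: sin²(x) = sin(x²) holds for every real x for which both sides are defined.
False.

Claim: sin²(x) = sin(x²).
Test a specific point where both sides are defined: x = π.
LHS = sin²(x) ≈ 0.0000
RHS = sin(x²) ≈ -0.4303
Since 0.0000 ≠ -0.4303, the equation fails at this point, so it cannot hold for every real x for which both sides are defined.
sin²(x) means (sin x)², squaring the output; sin(x²) squares the input. These are different functions.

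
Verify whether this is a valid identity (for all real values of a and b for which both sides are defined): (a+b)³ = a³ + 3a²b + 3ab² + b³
Yes, this is an identity.

Claim: (a+b)³ = a³ + 3a²b + 3ab² + b³.
Reasoning: (a+b)³ = (a+b)(a+b)² = (a+b)(a² + 2ab + b²) = a³ + 2a²b + ab² + a²b + 2ab² + b³ = a³ + 3a²b + 3ab² + b³.
So the two sides agree for all real values of a and b for which both sides are defined.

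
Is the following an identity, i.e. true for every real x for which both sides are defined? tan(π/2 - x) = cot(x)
Claim: tan(π/2 - x) = cot(x).
Reasoning: tan(π/2 - x) = sin(π/2 - x)/cos(π/2 - x) = cos(x)/sin(x) = cot(x), using the cofunction identities sin(π/2 - x) = cos(x) and cos(π/2 - x) = sin(x).
So the two sides agree for every real x for which both sides are defined.

Conclusion: Yes, this is an identity.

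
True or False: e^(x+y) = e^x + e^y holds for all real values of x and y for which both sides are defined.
Claim: e^(x+y) = e^x + e^y.
Test a specific point where both sides are defined: x = -3, y = 1/2.
LHS = e^(x+y) ≈ 0.0821
RHS = e^x + e^y ≈ 1.6985
Since 0.0821 ≠ 1.6985, the equation fails at this point, so it cannot hold for all real values of x and y for which both sides are defined.
The correct rule is e^(x+y) = e^x · e^y (a product, not a sum).

Conclusion: False.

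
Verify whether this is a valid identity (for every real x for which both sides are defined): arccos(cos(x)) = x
No, this is NOT an identity.

Claim: arccos(cos(x)) = x.
Test a specific point where both sides are defined: x = -π/3.
LHS = arccos(cos(x)) ≈ 1.0472
RHS = x ≈ -1.0472
Since 1.0472 ≠ -1.0472, the equation fails at this point, so it cannot hold for every real x for which both sides are defined.
arccos only returns values in [0, π], so arccos(cos(x)) = x holds only for x in that interval, not for all real x.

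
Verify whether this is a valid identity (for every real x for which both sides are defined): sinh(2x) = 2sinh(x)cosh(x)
Claim: sinh(2x) = 2sinh(x)cosh(x).
Reasoning: 2sinh(x)cosh(x) = 2 · (e^x - e^-x)/2 · (e^x + e^-x)/2 = (e^(2x) - e^(-2x))/2 = sinh(2x).
So the two sides agree for every real x for which both sides are defined.

Conclusion: Yes, this is an identity.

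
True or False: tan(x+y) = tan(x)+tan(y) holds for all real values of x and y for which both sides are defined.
False.

Claim: tan(x+y) = tan(x)+tan(y).
Test a specific point where both sides are defined: x = 2π/3, y = -π/4.
LHS = tan(x+y) ≈ 3.7321
RHS = tan(x)+tan(y) ≈ -2.7321
Since 3.7321 ≠ -2.7321, the equation fails at this point, so it cannot hold for all real values of x and y for which both sides are defined.
The correct formula is tan(x+y) = (tan(x) + tan(y))/(1 - tan(x)tan(y)).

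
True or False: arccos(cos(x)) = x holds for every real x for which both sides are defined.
Claim: arccos(cos(x)) = x.
Test a specific point where both sides are defined: x = -π/3.
LHS = arccos(cos(x)) ≈ 1.0472
RHS = x ≈ -1.0472
Since 1.0472 ≠ -1.0472, the equation fails at this point, so it cannot hold for every real x for which both sides are defined.
arccos only returns values in [0, π], so arccos(cos(x)) = x holds only for x in that interval, not for all real x.

Conclusion: False.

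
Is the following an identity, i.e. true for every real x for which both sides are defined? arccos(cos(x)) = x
No, this is NOT an identity.

Claim: arccos(cos(x)) = x.
Test a specific point where both sides are defined: x = -π/6.
LHS = arccos(cos(x)) ≈ 0.5236
RHS = x ≈ -0.5236
Since 0.5236 ≠ -0.5236, the equation fails at this point, so it cannot hold for every real x for which both sides are defined.
arccos only returns values in [0, π], so arccos(cos(x)) = x holds only for x in that interval, not for all real x.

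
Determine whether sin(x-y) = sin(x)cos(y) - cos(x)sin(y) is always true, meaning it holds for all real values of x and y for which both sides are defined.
Claim: sin(x-y) = sin(x)cos(y) - cos(x)sin(y).
Reasoning: Replace y by -y in sin(x+y) = sin(x)cos(y) + cos(x)sin(y) and use cos(-y) = cos(y), sin(-y) = -sin(y): sin(x-y) = sin(x)cos(y) - cos(x)sin(y).
So the two sides agree for all real values of x and y for which both sides are defined.

Conclusion: Yes, this is an identity.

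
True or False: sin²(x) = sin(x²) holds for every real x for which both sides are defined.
Claim: sin²(x) = sin(x²).
Test a specific point where both sides are defined: x = π/6.
LHS = sin²(x) ≈ 0.2500
RHS = sin(x²) ≈ 0.2707
Since 0.2500 ≠ 0.2707, the equation fails at this point, so it cannot hold for every real x for which both sides are defined.
sin²(x) means (sin x)², squaring the output; sin(x²) squares the input. These are different functions.

Conclusion: False.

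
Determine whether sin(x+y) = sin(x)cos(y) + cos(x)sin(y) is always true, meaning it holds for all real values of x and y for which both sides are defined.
Yes, this is an identity.

Claim: sin(x+y) = sin(x)cos(y) + cos(x)sin(y).
Reasoning: By Euler's formula e^(i(x+y)) = e^(ix)·e^(iy) = (cos x + i·sin x)(cos y + i·sin y). The imaginary part of the left side is sin(x+y); the imaginary part of the product is sin(x)cos(y) + cos(x)sin(y).
So the two sides agree for all real values of x and y for which both sides are defined.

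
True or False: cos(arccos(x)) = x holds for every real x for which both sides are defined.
True.

Claim: cos(arccos(x)) = x.
Reasoning: For -1 ≤ x ≤ 1 (where arccos is defined), arccos(x) is by definition an angle whose cosine equals x. Taking the cosine of that angle returns x. (Note the other order, arccos(cos x) = x, is NOT an identity.)
So the two sides agree for every real x for which both sides are defined.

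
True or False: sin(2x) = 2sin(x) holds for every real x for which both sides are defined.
False.

Claim: sin(2x) = 2sin(x).
Test a specific point where both sides are defined: x = -π/4.
LHS = sin(2x) ≈ -1.0000
RHS = 2sin(x) ≈ -1.4142
Since -1.0000 ≠ -1.4142, the equation fails at this point, so it cannot hold for every real x for which both sides are defined.
The correct double-angle formula is sin(2x) = 2sin(x)cos(x).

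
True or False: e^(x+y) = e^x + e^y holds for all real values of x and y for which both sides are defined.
Claim: e^(x+y) = e^x + e^y.
Test a specific point where both sides are defined: x = -1, y = 3.
LHS = e^(x+y) ≈ 7.3891
RHS = e^x + e^y ≈ 20.4534
Since 7.3891 ≠ 20.4534, the equation fails at this point, so it cannot hold for all real values of x and y for which both sides are defined.
The correct rule is e^(x+y) = e^x · e^y (a product, not a sum).

Conclusion: False.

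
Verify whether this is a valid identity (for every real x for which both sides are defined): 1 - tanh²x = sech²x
Yes, this is an identity.

Claim: 1 - tanh²x = sech²x.
Reasoning: Divide cosh²x - sinh²x = 1 through by cosh²x (never zero): 1 - tanh²x = 1/cosh²x = sech²x.
So the two sides agree for every real x for which both sides are defined.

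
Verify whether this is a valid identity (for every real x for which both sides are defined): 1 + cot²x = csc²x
Claim: 1 + cot²x = csc²x.
Reasoning: Start from sin²x + cos²x = 1 and divide every term by sin²x (allowed wherever cot x and csc x are defined): 1 + cot²x = 1/sin²x = csc²x.
So the two sides agree for every real x for which both sides are defined.

Conclusion: Yes, this is an identity.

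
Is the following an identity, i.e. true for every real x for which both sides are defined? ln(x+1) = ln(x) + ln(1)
No, this is NOT an identity.

Claim: ln(x+1) = ln(x) + ln(1).
Test a specific point where both sides are defined: x = 1/2.
LHS = ln(x+1) ≈ 0.4055
RHS = ln(x) + ln(1) ≈ -0.6931
Since 0.4055 ≠ -0.6931, the equation fails at this point, so it cannot hold for every real x for which both sides are defined.
ln(1) = 0, so the right side is just ln(x), which differs from ln(x+1).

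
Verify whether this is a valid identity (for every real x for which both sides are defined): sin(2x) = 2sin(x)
Claim: sin(2x) = 2sin(x).
Test a specific point where both sides are defined: x = π/6.
LHS = sin(2x) ≈ 0.8660
RHS = 2sin(x) ≈ 1.0000
Since 0.8660 ≠ 1.0000, the equation fails at this point, so it cannot hold for every real x for which both sides are defined.
The correct double-angle formula is sin(2x) = 2sin(x)cos(x).

Conclusion: No, this is NOT an identity.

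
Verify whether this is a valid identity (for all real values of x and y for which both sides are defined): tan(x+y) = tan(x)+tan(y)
No, this is NOT an identity.

Claim: tan(x+y) = tan(x)+tan(y).
Test a specific point where both sides are defined: x = 2π/3, y = π/6.
LHS = tan(x+y) ≈ -0.5774
RHS = tan(x)+tan(y) ≈ -1.1547
Since -0.5774 ≠ -1.1547, the equation fails at this point, so it cannot hold for all real values of x and y for which both sides are defined.
The correct formula is tan(x+y) = (tan(x) + tan(y))/(1 - tan(x)tan(y)).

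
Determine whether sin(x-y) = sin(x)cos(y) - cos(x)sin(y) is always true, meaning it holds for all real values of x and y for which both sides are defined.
Claim: sin(x-y) = sin(x)cos(y) - cos(x)sin(y).
Reasoning: Replace y by -y in sin(x+y) = sin(x)cos(y) + cos(x)sin(y) and use cos(-y) = cos(y), sin(-y) = -sin(y): sin(x-y) = sin(x)cos(y) - cos(x)sin(y).
So the two sides agree for all real values of x and y for which both sides are defined.

Conclusion: Yes, this is an identity.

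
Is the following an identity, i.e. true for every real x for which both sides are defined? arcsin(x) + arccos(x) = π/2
Claim: arcsin(x) + arccos(x) = π/2.
Reasoning: Both sides are defined for -1 ≤ x ≤ 1. Let θ = arcsin(x), so sin θ = x and θ ∈ [-π/2, π/2]. Then cos(π/2 - θ) = sin θ = x and π/2 - θ ∈ [0, π], which is exactly the range of arccos, so arccos(x) = π/2 - θ. Adding: arcsin(x) + arccos(x) = θ + (π/2 - θ) = π/2.
So the two sides agree for every real x for which both sides are defined.

Conclusion: Yes, this is an identity.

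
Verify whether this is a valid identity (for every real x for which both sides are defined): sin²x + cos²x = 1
Yes, this is an identity.

Claim: sin²x + cos²x = 1.
Reasoning: The point (cos x, sin x) lies on the unit circle X² + Y² = 1, so cos²x + sin²x = 1 for every real x.
So the two sides agree for every real x for which both sides are defined.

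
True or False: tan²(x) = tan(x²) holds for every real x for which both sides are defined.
Claim: tan²(x) = tan(x²).
Test a specific point where both sides are defined: x = π.
LHS = tan²(x) ≈ 0.0000
RHS = tan(x²) ≈ 0.4767
Since 0.0000 ≠ 0.4767, the equation fails at this point, so it cannot hold for every real x for which both sides are defined.
tan²(x) means (tan x)², squaring the output; tan(x²) squares the input. These are different functions.

Conclusion: False.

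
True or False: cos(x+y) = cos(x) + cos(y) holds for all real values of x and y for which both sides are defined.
False.

Claim: cos(x+y) = cos(x) + cos(y).
Test a specific point where both sides are defined: x = 2π/3, y = π/3.
LHS = cos(x+y) ≈ -1.0000
RHS = cos(x) + cos(y) ≈ 0.0000
Since -1.0000 ≠ 0.0000, the equation fails at this point, so it cannot hold for all real values of x and y for which both sides are defined.
The correct expansion is cos(x+y) = cos(x)cos(y) - sin(x)sin(y); cosine is not additive.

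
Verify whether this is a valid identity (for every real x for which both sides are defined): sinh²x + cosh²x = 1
Claim: sinh²x + cosh²x = 1.
Test a specific point where both sides are defined: x = 2.
LHS = sinh²x + cosh²x ≈ 27.3082
RHS = 1 ≈ 1.0000
Since 27.3082 ≠ 1.0000, the equation fails at this point, so it cannot hold for every real x for which both sides are defined.
The correct hyperbolic identity is cosh²x - sinh²x = 1 (a difference); the sum sinh²x + cosh²x equals cosh(2x).

Conclusion: No, this is NOT an identity.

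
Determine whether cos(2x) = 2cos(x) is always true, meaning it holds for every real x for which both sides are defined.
No, this is NOT an identity.

Claim: cos(2x) = 2cos(x).
Test a specific point where both sides are defined: x = π/3.
LHS = cos(2x) ≈ -0.5000
RHS = 2cos(x) ≈ 1.0000
Since -0.5000 ≠ 1.0000, the equation fails at this point, so it cannot hold for every real x for which both sides are defined.
The correct double-angle formula is cos(2x) = cos²x - sin²x.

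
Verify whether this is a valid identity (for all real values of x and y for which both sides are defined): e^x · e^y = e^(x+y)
Yes, this is an identity.

Claim: e^x · e^y = e^(x+y).
Reasoning: This is the law of exponents for a common base: multiplying powers adds exponents. E.g. from the series, (Σ x^j/j!)(Σ y^k/k!) = Σ_m (Σ_{j+k=m} x^j y^k/(j!k!)) = Σ_m (x+y)^m/m! by the binomial theorem.
So the two sides agree for all real values of x and y for which both sides are defined.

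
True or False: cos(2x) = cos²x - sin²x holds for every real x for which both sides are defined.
Claim: cos(2x) = cos²x - sin²x.
Reasoning: Put y = x in the addition formula cos(x+y) = cos(x)cos(y) - sin(x)sin(y): cos(2x) = cos²x - sin²x.
So the two sides agree for every real x for which both sides are defined.

Conclusion: True.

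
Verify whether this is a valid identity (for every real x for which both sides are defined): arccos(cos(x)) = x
Claim: arccos(cos(x)) = x.
Test a specific point where both sides are defined: x = -π/4.
LHS = arccos(cos(x)) ≈ 0.7854
RHS = x ≈ -0.7854
Since 0.7854 ≠ -0.7854, the equation fails at this point, so it cannot hold for every real x for which both sides are defined.
arccos only returns values in [0, π], so arccos(cos(x)) = x holds only for x in that interval, not for all real x.

Conclusion: No, this is NOT an identity.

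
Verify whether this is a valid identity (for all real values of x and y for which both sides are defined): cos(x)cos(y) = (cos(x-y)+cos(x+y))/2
Yes, this is an identity.

Claim: cos(x)cos(y) = (cos(x-y)+cos(x+y))/2.
Reasoning: cos(x-y) = cos(x)cos(y) + sin(x)sin(y) and cos(x+y) = cos(x)cos(y) - sin(x)sin(y). Adding, cos(x-y) + cos(x+y) = 2cos(x)cos(y); divide by 2.
So the two sides agree for all real values of x and y for which both sides are defined.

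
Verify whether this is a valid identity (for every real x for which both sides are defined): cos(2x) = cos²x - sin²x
Claim: cos(2x) = cos²x - sin²x.
Reasoning: Put y = x in the addition formula cos(x+y) = cos(x)cos(y) - sin(x)sin(y): cos(2x) = cos²x - sin²x.
So the two sides agree for every real x for which both sides are defined.

Conclusion: Yes, this is an identity.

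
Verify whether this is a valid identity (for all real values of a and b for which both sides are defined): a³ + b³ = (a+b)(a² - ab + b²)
Yes, this is an identity.

Claim: a³ + b³ = (a+b)(a² - ab + b²).
Reasoning: Expand the right side: (a+b)(a² - ab + b²) = a³ - a²b + ab² + a²b - ab² + b³ = a³ + b³ (the middle terms cancel in pairs).
So the two sides agree for all real values of a and b for which both sides are defined.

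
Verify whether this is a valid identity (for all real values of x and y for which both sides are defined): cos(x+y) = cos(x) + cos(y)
No, this is NOT an identity.

Claim: cos(x+y) = cos(x) + cos(y).
Test a specific point where both sides are defined: x = -π/4, y = π/6.
LHS = cos(x+y) ≈ 0.9659
RHS = cos(x) + cos(y) ≈ 1.5731
Since 0.9659 ≠ 1.5731, the equation fails at this point, so it cannot hold for all real values of x and y for which both sides are defined.
The correct expansion is cos(x+y) = cos(x)cos(y) - sin(x)sin(y); cosine is not additive.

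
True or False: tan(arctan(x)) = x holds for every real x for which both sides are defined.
True.

Claim: tan(arctan(x)) = x.
Reasoning: For every real x, arctan(x) is by definition the angle in (-π/2, π/2) whose tangent equals x. Taking the tangent of that angle returns x.
So the two sides agree for every real x for which both sides are defined.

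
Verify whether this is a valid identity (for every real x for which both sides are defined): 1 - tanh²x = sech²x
Claim: 1 - tanh²x = sech²x.
Reasoning: Divide cosh²x - sinh²x = 1 through by cosh²x (never zero): 1 - tanh²x = 1/cosh²x = sech²x.
So the two sides agree for every real x for which both sides are defined.

Conclusion: Yes, this is an identity.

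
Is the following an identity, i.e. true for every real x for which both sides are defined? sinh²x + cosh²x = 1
Claim: sinh²x + cosh²x = 1.
Test a specific point where both sides are defined: x = 1/2.
LHS = sinh²x + cosh²x ≈ 1.5431
RHS = 1 ≈ 1.0000
Since 1.5431 ≠ 1.0000, the equation fails at this point, so it cannot hold for every real x for which both sides are defined.
The correct hyperbolic identity is cosh²x - sinh²x = 1 (a difference); the sum sinh²x + cosh²x equals cosh(2x).

Conclusion: No, this is NOT an identity.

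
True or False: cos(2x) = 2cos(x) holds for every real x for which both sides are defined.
Claim: cos(2x) = 2cos(x).
Test a specific point where both sides are defined: x = π.
LHS = cos(2x) ≈ 1.0000
RHS = 2cos(x) ≈ -2.0000
Since 1.0000 ≠ -2.0000, the equation fails at this point, so it cannot hold for every real x for which both sides are defined.
The correct double-angle formula is cos(2x) = cos²x - sin²x.

Conclusion: False.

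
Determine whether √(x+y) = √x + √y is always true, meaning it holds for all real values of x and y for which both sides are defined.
Claim: √(x+y) = √x + √y.
Test a specific point where both sides are defined: x = 1/2, y = 1.
LHS = √(x+y) ≈ 1.2247
RHS = √x + √y ≈ 1.7071
Since 1.2247 ≠ 1.7071, the equation fails at this point, so it cannot hold for all real values of x and y for which both sides are defined.
Squaring the right side gives x + 2√(xy) + y, not x + y.

Conclusion: No, this is NOT an identity.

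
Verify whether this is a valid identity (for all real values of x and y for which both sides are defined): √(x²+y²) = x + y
Claim: √(x²+y²) = x + y.
Test a specific point where both sides are defined: x = 4, y = 5.
LHS = √(x²+y²) ≈ 6.4031
RHS = x + y ≈ 9.0000
Since 6.4031 ≠ 9.0000, the equation fails at this point, so it cannot hold for all real values of x and y for which both sides are defined.
(x+y)² = x² + 2xy + y², not x² + y², so the square root does not split this way.

Conclusion: No, this is NOT an identity.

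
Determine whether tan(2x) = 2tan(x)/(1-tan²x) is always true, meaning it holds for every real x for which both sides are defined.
Yes, this is an identity.

Claim: tan(2x) = 2tan(x)/(1-tan²x).
Reasoning: tan(2x) = sin(2x)/cos(2x) = 2sin(x)cos(x) / (cos²x - sin²x). Divide numerator and denominator by cos²x: 2tan(x) / (1 - tan²x).
So the two sides agree for every real x for which both sides are defined.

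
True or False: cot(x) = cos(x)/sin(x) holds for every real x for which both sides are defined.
Claim: cot(x) = cos(x)/sin(x).
Reasoning: cot(x) is defined as 1/tan(x) = 1/(sin(x)/cos(x)) = cos(x)/sin(x), wherever sin(x) ≠ 0.
So the two sides agree for every real x for which both sides are defined.

Conclusion: True.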